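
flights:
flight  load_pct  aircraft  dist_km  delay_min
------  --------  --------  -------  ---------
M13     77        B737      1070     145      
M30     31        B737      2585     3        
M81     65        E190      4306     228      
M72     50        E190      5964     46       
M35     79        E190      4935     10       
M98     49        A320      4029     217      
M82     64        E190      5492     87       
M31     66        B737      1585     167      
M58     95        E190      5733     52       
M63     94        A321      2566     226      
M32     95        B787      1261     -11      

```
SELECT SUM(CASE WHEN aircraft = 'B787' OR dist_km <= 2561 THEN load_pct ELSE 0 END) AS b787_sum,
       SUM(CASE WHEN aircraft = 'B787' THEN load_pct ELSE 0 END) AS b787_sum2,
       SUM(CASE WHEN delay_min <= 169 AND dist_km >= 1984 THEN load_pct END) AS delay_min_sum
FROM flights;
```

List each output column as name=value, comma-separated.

b787_sum=238, b787_sum2=95, delay_min_sum=319

[b787_sum: aircraft = 'B787' OR dist_km <= 2561]
flight=M13: ✓ → 77
flight=M30: ✗
flight=M81: ✗
flight=M72: ✗
flight=M35: ✗
flight=M98: ✗
flight=M82: ✗
flight=M31: ✓ → 66
flight=M58: ✗
flight=M63: ✗
flight=M32: ✓ → 95
b787_sum = 77 + 66 + 95 = 238
—
[b787_sum2: aircraft = 'B787']
flight=M13: ✗
flight=M30: ✗
flight=M81: ✗
flight=M72: ✗
flight=M35: ✗
flight=M98: ✗
flight=M82: ✗
flight=M31: ✗
flight=M58: ✗
flight=M63: ✗
flight=M32: ✓ → 95
b787_sum2 = 95
—
[delay_min_sum: delay_min <= 169 AND dist_km >= 1984]
flight=M13: ✗
flight=M30: ✓ → 31
flight=M81: ✗
flight=M72: ✓ → 50
flight=M35: ✓ → 79
flight=M98: ✗
flight=M82: ✓ → 64
flight=M31: ✗
flight=M58: ✓ → 95
flight=M63: ✗
flight=M32: ✗
delay_min_sum = 31 + 50 + 79 + 64 + 95 = 319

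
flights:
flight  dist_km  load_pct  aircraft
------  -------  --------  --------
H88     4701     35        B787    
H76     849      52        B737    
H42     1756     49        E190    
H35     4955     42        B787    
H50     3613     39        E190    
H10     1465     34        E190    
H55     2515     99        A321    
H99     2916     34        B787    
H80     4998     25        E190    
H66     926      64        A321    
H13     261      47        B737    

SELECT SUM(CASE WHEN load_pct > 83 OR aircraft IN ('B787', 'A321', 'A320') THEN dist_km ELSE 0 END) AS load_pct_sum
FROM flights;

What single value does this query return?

flight=H88: ✓ → 4701
flight=H76: ✗
flight=H42: ✗
flight=H35: ✓ → 4955
flight=H50: ✗
flight=H10: ✗
flight=H55: ✓ → 2515
flight=H99: ✓ → 2916
flight=H80: ✗
flight=H66: ✓ → 926
flight=H13: ✗
load_pct_sum = 4701 + 4955 + 2515 + 2916 + 926 = 16013

16013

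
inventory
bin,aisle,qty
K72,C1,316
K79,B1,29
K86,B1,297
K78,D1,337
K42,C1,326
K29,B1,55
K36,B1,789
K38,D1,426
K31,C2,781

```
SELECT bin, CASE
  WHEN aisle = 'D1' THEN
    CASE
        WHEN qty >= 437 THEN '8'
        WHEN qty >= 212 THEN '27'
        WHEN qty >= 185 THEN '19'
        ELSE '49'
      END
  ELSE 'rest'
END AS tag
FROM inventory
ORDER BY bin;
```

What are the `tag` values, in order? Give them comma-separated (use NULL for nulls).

rest, rest, rest, 27, rest, rest, 27, rest, rest

bin=K29: aisle='B1' → outer ELSE → rest
bin=K31: aisle='C2' → outer ELSE → rest
bin=K36: aisle='B1' → outer ELSE → rest
bin=K38: aisle='D1' → inner[qty >= 212] → 27
bin=K42: aisle='C1' → outer ELSE → rest
bin=K72: aisle='C1' → outer ELSE → rest
bin=K78: aisle='D1' → inner[qty >= 212] → 27
bin=K79: aisle='B1' → outer ELSE → rest
bin=K86: aisle='B1' → outer ELSE → rest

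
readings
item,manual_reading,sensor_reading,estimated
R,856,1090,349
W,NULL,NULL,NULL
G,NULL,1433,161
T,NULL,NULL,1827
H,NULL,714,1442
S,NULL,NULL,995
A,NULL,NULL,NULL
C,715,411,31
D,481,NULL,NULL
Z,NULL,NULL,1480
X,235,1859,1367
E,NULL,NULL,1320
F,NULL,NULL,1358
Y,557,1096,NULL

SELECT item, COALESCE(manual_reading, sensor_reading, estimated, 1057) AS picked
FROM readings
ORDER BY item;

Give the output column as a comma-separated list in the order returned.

1057, 715, 481, 1320, 1358, 1433, 714, 856, 995, 1827, 1057, 235, 557, 1480

item=A: manual_reading=NULL, sensor_reading=NULL, estimated=NULL, → literal 1057 → 1057
item=C: manual_reading=715 → 715
item=D: manual_reading=481 → 481
item=E: manual_reading=NULL, sensor_reading=NULL, estimated=1320 → 1320
item=F: manual_reading=NULL, sensor_reading=NULL, estimated=1358 → 1358
item=G: manual_reading=NULL, sensor_reading=1433 → 1433
item=H: manual_reading=NULL, sensor_reading=714 → 714
item=R: manual_reading=856 → 856
item=S: manual_reading=NULL, sensor_reading=NULL, estimated=995 → 995
item=T: manual_reading=NULL, sensor_reading=NULL, estimated=1827 → 1827
item=W: manual_reading=NULL, sensor_reading=NULL, estimated=NULL, → literal 1057 → 1057
item=X: manual_reading=235 → 235
item=Y: manual_reading=557 → 557
item=Z: manual_reading=NULL, sensor_reading=NULL, estimated=1480 → 1480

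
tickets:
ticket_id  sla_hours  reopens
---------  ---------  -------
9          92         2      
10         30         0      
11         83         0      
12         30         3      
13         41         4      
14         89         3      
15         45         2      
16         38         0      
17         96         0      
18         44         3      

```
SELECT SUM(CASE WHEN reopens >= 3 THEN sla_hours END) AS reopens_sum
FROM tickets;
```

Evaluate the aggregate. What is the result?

204

ticket_id=9: ✗
ticket_id=10: ✗
ticket_id=11: ✗
ticket_id=12: ✓ → 30
ticket_id=13: ✓ → 41
ticket_id=14: ✓ → 89
ticket_id=15: ✗
ticket_id=16: ✗
ticket_id=17: ✗
ticket_id=18: ✓ → 44
reopens_sum = 30 + 41 + 89 + 44 = 204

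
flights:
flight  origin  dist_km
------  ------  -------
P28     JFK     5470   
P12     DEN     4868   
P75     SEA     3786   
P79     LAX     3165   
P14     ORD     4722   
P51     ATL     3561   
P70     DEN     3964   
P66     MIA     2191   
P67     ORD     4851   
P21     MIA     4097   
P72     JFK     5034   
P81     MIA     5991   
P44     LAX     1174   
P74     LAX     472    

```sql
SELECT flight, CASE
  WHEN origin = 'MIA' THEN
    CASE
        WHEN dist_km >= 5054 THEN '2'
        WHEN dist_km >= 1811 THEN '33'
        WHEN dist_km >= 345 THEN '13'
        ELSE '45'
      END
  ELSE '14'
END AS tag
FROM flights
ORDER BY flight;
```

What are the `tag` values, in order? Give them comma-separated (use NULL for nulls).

flight=P12: origin='DEN' → outer ELSE → 14
flight=P14: origin='ORD' → outer ELSE → 14
flight=P21: origin='MIA' → inner[dist_km >= 1811] → 33
flight=P28: origin='JFK' → outer ELSE → 14
flight=P44: origin='LAX' → outer ELSE → 14
flight=P51: origin='ATL' → outer ELSE → 14
flight=P66: origin='MIA' → inner[dist_km >= 1811] → 33
flight=P67: origin='ORD' → outer ELSE → 14
flight=P70: origin='DEN' → outer ELSE → 14
flight=P72: origin='JFK' → outer ELSE → 14
flight=P74: origin='LAX' → outer ELSE → 14
flight=P75: origin='SEA' → outer ELSE → 14
flight=P79: origin='LAX' → outer ELSE → 14
flight=P81: origin='MIA' → inner[dist_km >= 5054] → 2

14, 14, 33, 14, 14, 14, 33, 14, 14, 14, 14, 14, 14, 2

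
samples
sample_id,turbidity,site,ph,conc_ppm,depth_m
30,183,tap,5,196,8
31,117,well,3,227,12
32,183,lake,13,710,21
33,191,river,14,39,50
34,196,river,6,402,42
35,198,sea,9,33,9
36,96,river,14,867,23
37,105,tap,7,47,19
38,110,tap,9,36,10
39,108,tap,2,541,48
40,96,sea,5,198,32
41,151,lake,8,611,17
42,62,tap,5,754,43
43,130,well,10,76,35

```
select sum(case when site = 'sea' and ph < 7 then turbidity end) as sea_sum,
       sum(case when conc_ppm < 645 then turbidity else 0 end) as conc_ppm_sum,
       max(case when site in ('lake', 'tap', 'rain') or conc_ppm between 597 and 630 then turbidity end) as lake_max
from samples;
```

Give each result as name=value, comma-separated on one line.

sea_sum=96, conc_ppm_sum=1585, lake_max=183

[sea_sum: site = 'sea' and ph < 7]
sample_id=30: ✗
sample_id=31: ✗
sample_id=32: ✗
sample_id=33: ✗
sample_id=34: ✗
sample_id=35: ✗
sample_id=36: ✗
sample_id=37: ✗
sample_id=38: ✗
sample_id=39: ✗
sample_id=40: ✓ → 96
sample_id=41: ✗
sample_id=42: ✗
sample_id=43: ✗
sea_sum = 96
—
[conc_ppm_sum: conc_ppm < 645]
sample_id=30: ✓ → 183
sample_id=31: ✓ → 117
sample_id=32: ✗
sample_id=33: ✓ → 191
sample_id=34: ✓ → 196
sample_id=35: ✓ → 198
sample_id=36: ✗
sample_id=37: ✓ → 105
sample_id=38: ✓ → 110
sample_id=39: ✓ → 108
sample_id=40: ✓ → 96
sample_id=41: ✓ → 151
sample_id=42: ✗
sample_id=43: ✓ → 130
conc_ppm_sum = 183 + 117 + 191 + 196 + 198 + 105 + 110 + 108 + 96 + 151 + 130 = 1585
—
[lake_max: site in ('lake', 'tap', 'rain') or conc_ppm between 597 and 630]
sample_id=30: ✓ → 183
sample_id=31: ✗
sample_id=32: ✓ → 183
sample_id=33: ✗
sample_id=34: ✗
sample_id=35: ✗
sample_id=36: ✗
sample_id=37: ✓ → 105
sample_id=38: ✓ → 110
sample_id=39: ✓ → 108
sample_id=40: ✗
sample_id=41: ✓ → 151
sample_id=42: ✓ → 62
sample_id=43: ✗
lake_max = MAX(183, 183, 105, 110, 108, 151, 62) = 183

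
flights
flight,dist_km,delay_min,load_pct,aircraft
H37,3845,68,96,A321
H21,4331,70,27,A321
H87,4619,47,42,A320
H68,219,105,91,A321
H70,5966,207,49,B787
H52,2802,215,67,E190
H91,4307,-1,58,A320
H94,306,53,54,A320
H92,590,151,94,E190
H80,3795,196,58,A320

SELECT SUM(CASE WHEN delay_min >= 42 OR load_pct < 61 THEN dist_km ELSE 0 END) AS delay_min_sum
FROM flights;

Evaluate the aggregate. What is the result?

30780

flight=H37: ✓ → 3845
flight=H21: ✓ → 4331
flight=H87: ✓ → 4619
flight=H68: ✓ → 219
flight=H70: ✓ → 5966
flight=H52: ✓ → 2802
flight=H91: ✓ → 4307
flight=H94: ✓ → 306
flight=H92: ✓ → 590
flight=H80: ✓ → 3795
delay_min_sum = 3845 + 4331 + 4619 + 219 + 5966 + 2802 + 4307 + 306 + 590 + 3795 = 30780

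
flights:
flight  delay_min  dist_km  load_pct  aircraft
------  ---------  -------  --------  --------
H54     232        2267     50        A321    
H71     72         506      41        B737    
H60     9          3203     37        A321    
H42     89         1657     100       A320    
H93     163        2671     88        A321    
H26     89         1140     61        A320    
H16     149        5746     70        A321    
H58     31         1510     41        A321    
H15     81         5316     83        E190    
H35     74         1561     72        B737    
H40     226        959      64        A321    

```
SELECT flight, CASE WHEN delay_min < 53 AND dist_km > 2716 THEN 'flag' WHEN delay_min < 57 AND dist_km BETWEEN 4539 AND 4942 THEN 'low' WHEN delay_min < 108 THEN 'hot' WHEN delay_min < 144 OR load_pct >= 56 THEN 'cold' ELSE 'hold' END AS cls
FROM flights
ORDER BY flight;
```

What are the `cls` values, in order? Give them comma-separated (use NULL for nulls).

hot, cold, hot, hot, cold, hot, hold, hot, flag, hot, cold

flight=H15: delay_min < 108 → hot
flight=H16: delay_min < 144 OR load_pct >= 56 → cold
flight=H26: delay_min < 108 → hot
flight=H35: delay_min < 108 → hot
flight=H40: delay_min < 144 OR load_pct >= 56 → cold
flight=H42: delay_min < 108 → hot
flight=H54: ELSE → hold
flight=H58: delay_min < 108 → hot
flight=H60: delay_min < 53 AND dist_km > 2716 → flag
flight=H71: delay_min < 108 → hot
flight=H93: delay_min < 144 OR load_pct >= 56 → cold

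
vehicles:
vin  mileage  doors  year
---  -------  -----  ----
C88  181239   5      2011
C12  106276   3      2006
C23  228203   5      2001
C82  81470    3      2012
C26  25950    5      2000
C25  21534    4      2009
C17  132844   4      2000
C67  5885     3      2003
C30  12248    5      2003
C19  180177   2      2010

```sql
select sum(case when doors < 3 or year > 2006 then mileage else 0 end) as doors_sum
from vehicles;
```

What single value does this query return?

vin=C88: ✓ → 181239
vin=C12: ✗
vin=C23: ✗
vin=C82: ✓ → 81470
vin=C26: ✗
vin=C25: ✓ → 21534
vin=C17: ✗
vin=C67: ✗
vin=C30: ✗
vin=C19: ✓ → 180177
doors_sum = 181239 + 81470 + 21534 + 180177 = 464420

464420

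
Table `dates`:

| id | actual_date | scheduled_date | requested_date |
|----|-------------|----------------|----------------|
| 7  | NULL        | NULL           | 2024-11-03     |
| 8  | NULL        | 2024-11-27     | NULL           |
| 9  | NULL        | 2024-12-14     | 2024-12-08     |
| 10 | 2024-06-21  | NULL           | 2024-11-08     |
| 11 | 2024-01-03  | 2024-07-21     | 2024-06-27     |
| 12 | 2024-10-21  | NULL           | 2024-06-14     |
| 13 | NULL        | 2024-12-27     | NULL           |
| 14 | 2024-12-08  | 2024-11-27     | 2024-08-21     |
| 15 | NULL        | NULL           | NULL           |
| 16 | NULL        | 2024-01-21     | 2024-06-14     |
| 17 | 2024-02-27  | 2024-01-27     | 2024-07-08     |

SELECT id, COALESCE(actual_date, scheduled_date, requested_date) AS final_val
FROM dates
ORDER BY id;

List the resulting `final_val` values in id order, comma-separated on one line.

id=7: actual_date=NULL, scheduled_date=NULL, requested_date=2024-11-03 → 2024-11-03
id=8: actual_date=NULL, scheduled_date=2024-11-27 → 2024-11-27
id=9: actual_date=NULL, scheduled_date=2024-12-14 → 2024-12-14
id=10: actual_date=2024-06-21 → 2024-06-21
id=11: actual_date=2024-01-03 → 2024-01-03
id=12: actual_date=2024-10-21 → 2024-10-21
id=13: actual_date=NULL, scheduled_date=2024-12-27 → 2024-12-27
id=14: actual_date=2024-12-08 → 2024-12-08
id=15: actual_date=NULL, scheduled_date=NULL, requested_date=NULL (all NULL) → NULL
id=16: actual_date=NULL, scheduled_date=2024-01-21 → 2024-01-21
id=17: actual_date=2024-02-27 → 2024-02-27

2024-11-03, 2024-11-27, 2024-12-14, 2024-06-21, 2024-01-03, 2024-10-21, 2024-12-27, 2024-12-08, NULL, 2024-01-21, 2024-02-27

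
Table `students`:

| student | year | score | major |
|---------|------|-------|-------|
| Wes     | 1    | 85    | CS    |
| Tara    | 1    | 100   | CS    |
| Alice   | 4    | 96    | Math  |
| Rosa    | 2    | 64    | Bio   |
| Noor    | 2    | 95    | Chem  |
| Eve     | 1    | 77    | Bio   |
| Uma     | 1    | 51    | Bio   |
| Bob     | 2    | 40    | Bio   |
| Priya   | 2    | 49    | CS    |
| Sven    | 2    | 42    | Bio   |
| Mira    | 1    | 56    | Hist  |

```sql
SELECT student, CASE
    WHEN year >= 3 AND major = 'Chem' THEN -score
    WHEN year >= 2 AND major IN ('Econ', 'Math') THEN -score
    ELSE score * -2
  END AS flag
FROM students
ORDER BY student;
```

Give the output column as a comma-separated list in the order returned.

student=Alice: year >= 2 AND major IN ('Econ', 'Math') → -96
student=Bob: ELSE → -80
student=Eve: ELSE → -154
student=Mira: ELSE → -112
student=Noor: ELSE → -190
student=Priya: ELSE → -98
student=Rosa: ELSE → -128
student=Sven: ELSE → -84
student=Tara: ELSE → -200
student=Uma: ELSE → -102
student=Wes: ELSE → -170

-96, -80, -154, -112, -190, -98, -128, -84, -200, -102, -170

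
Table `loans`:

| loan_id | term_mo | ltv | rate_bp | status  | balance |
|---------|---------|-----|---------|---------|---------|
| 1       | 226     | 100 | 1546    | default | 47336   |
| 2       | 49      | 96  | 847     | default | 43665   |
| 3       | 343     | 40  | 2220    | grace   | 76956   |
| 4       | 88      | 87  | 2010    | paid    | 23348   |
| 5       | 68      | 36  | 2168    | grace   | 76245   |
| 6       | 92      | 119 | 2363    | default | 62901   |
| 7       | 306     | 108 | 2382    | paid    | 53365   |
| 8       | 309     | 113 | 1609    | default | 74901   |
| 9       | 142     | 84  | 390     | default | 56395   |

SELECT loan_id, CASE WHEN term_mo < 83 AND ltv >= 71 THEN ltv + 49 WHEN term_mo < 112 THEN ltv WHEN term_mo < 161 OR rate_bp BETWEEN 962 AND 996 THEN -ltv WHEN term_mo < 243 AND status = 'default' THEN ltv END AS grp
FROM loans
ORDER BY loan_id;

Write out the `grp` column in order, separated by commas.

100, 145, NULL, 87, 36, 119, NULL, NULL, -84

loan_id=1: term_mo < 243 AND status = 'default' → 100
loan_id=2: term_mo < 83 AND ltv >= 71 → 145
loan_id=3: (no match → NULL) → NULL
loan_id=4: term_mo < 112 → 87
loan_id=5: term_mo < 112 → 36
loan_id=6: term_mo < 112 → 119
loan_id=7: (no match → NULL) → NULL
loan_id=8: (no match → NULL) → NULL
loan_id=9: term_mo < 161 OR rate_bp BETWEEN 962 AND 996 → -84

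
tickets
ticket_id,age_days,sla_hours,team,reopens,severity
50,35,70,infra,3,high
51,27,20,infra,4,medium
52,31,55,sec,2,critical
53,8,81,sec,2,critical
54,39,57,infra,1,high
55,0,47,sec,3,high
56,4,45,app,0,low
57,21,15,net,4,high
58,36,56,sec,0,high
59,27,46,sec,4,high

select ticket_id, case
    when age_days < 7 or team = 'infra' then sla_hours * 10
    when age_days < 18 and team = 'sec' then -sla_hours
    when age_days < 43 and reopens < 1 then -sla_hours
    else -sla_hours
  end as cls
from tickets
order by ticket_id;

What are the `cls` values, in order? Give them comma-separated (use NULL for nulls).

ticket_id=50: age_days < 7 or team = 'infra' → 700
ticket_id=51: age_days < 7 or team = 'infra' → 200
ticket_id=52: ELSE → -55
ticket_id=53: age_days < 18 and team = 'sec' → -81
ticket_id=54: age_days < 7 or team = 'infra' → 570
ticket_id=55: age_days < 7 or team = 'infra' → 470
ticket_id=56: age_days < 7 or team = 'infra' → 450
ticket_id=57: ELSE → -15
ticket_id=58: age_days < 43 and reopens < 1 → -56
ticket_id=59: ELSE → -46

700, 200, -55, -81, 570, 470, 450, -15, -56, -46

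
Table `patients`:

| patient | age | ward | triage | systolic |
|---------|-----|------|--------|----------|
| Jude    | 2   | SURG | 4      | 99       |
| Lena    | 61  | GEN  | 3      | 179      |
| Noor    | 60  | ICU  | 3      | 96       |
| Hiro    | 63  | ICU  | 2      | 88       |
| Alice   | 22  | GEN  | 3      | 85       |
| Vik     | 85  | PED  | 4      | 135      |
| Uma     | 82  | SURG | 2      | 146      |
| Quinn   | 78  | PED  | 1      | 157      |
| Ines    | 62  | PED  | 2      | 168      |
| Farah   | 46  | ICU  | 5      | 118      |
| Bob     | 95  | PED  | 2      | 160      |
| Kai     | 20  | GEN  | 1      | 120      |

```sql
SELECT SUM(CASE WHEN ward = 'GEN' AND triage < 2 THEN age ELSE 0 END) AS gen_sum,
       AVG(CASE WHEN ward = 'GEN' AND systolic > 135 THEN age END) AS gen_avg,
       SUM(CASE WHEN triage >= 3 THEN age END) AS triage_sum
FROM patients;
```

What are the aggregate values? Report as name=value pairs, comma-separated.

gen_sum=20, gen_avg=61, triage_sum=276

[gen_sum: ward = 'GEN' AND triage < 2]
patient=Jude: ✗
patient=Lena: ✗
patient=Noor: ✗
patient=Hiro: ✗
patient=Alice: ✗
patient=Vik: ✗
patient=Uma: ✗
patient=Quinn: ✗
patient=Ines: ✗
patient=Farah: ✗
patient=Bob: ✗
patient=Kai: ✓ → 20
gen_sum = 20
—
[gen_avg: ward = 'GEN' AND systolic > 135]
patient=Jude: ✗
patient=Lena: ✓ → 61
patient=Noor: ✗
patient=Hiro: ✗
patient=Alice: ✗
patient=Vik: ✗
patient=Uma: ✗
patient=Quinn: ✗
patient=Ines: ✗
patient=Farah: ✗
patient=Bob: ✗
patient=Kai: ✗
gen_avg = 61
—
[triage_sum: triage >= 3]
patient=Jude: ✓ → 2
patient=Lena: ✓ → 61
patient=Noor: ✓ → 60
patient=Hiro: ✗
patient=Alice: ✓ → 22
patient=Vik: ✓ → 85
patient=Uma: ✗
patient=Quinn: ✗
patient=Ines: ✗
patient=Farah: ✓ → 46
patient=Bob: ✗
patient=Kai: ✗
triage_sum = 2 + 61 + 60 + 22 + 85 + 46 = 276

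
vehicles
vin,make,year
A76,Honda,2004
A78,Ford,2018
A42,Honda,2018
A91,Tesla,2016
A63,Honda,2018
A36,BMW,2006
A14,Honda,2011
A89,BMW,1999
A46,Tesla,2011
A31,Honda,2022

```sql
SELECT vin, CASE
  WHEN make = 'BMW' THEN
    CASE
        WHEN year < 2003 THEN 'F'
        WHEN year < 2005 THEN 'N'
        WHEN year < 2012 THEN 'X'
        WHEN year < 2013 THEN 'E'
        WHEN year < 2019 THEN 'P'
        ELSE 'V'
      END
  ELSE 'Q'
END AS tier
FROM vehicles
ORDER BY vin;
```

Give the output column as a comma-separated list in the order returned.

vin=A14: make='Honda' → outer ELSE → Q
vin=A31: make='Honda' → outer ELSE → Q
vin=A36: make='BMW' → inner[year < 2012] → X
vin=A42: make='Honda' → outer ELSE → Q
vin=A46: make='Tesla' → outer ELSE → Q
vin=A63: make='Honda' → outer ELSE → Q
vin=A76: make='Honda' → outer ELSE → Q
vin=A78: make='Ford' → outer ELSE → Q
vin=A89: make='BMW' → inner[year < 2003] → F
vin=A91: make='Tesla' → outer ELSE → Q

Q, Q, X, Q, Q, Q, Q, Q, F, Q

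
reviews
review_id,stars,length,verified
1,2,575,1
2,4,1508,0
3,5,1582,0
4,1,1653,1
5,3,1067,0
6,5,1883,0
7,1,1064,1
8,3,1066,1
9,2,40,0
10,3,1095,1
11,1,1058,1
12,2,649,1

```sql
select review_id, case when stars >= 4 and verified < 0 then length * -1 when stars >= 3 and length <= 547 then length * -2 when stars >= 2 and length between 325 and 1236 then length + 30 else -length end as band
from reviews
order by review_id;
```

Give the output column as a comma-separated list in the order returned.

review_id=1: stars >= 2 and length between 325 and 1236 → 605
review_id=2: ELSE → -1508
review_id=3: ELSE → -1582
review_id=4: ELSE → -1653
review_id=5: stars >= 2 and length between 325 and 1236 → 1097
review_id=6: ELSE → -1883
review_id=7: ELSE → -1064
review_id=8: stars >= 2 and length between 325 and 1236 → 1096
review_id=9: ELSE → -40
review_id=10: stars >= 2 and length between 325 and 1236 → 1125
review_id=11: ELSE → -1058
review_id=12: stars >= 2 and length between 325 and 1236 → 679

605, -1508, -1582, -1653, 1097, -1883, -1064, 1096, -40, 1125, -1058, 679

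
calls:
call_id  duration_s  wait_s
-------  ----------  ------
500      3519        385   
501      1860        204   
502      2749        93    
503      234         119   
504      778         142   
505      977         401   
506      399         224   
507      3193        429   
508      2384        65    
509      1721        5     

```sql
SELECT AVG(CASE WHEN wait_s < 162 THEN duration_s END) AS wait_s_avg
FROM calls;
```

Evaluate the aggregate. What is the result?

call_id=500: ✗
call_id=501: ✗
call_id=502: ✓ → 2749
call_id=503: ✓ → 234
call_id=504: ✓ → 778
call_id=505: ✗
call_id=506: ✗
call_id=507: ✗
call_id=508: ✓ → 2384
call_id=509: ✓ → 1721
wait_s_avg = (2749 + 234 + 778 + 2384 + 1721) / 5 = 1573.2

1573.2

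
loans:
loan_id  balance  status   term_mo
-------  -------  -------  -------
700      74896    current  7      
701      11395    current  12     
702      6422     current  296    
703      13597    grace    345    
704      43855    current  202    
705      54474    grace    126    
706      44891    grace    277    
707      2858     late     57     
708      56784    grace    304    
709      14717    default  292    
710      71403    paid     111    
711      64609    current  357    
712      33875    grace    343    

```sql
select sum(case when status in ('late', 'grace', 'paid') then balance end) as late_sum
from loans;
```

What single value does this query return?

277882

loan_id=700: ✗
loan_id=701: ✗
loan_id=702: ✗
loan_id=703: ✓ → 13597
loan_id=704: ✗
loan_id=705: ✓ → 54474
loan_id=706: ✓ → 44891
loan_id=707: ✓ → 2858
loan_id=708: ✓ → 56784
loan_id=709: ✗
loan_id=710: ✓ → 71403
loan_id=711: ✗
loan_id=712: ✓ → 33875
late_sum = 13597 + 54474 + 44891 + 2858 + 56784 + 71403 + 33875 = 277882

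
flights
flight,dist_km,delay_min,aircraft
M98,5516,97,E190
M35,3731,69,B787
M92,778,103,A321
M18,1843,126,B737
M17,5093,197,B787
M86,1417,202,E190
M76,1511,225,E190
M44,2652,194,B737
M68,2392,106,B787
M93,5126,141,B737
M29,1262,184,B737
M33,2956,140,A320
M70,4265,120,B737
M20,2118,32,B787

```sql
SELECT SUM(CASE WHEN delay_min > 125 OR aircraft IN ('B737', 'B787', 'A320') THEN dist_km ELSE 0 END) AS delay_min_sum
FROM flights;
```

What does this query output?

34366

flight=M98: ✗
flight=M35: ✓ → 3731
flight=M92: ✗
flight=M18: ✓ → 1843
flight=M17: ✓ → 5093
flight=M86: ✓ → 1417
flight=M76: ✓ → 1511
flight=M44: ✓ → 2652
flight=M68: ✓ → 2392
flight=M93: ✓ → 5126
flight=M29: ✓ → 1262
flight=M33: ✓ → 2956
flight=M70: ✓ → 4265
flight=M20: ✓ → 2118
delay_min_sum = 3731 + 1843 + 5093 + 1417 + 1511 + 2652 + 2392 + 5126 + 1262 + 2956 + 4265 + 2118 = 34366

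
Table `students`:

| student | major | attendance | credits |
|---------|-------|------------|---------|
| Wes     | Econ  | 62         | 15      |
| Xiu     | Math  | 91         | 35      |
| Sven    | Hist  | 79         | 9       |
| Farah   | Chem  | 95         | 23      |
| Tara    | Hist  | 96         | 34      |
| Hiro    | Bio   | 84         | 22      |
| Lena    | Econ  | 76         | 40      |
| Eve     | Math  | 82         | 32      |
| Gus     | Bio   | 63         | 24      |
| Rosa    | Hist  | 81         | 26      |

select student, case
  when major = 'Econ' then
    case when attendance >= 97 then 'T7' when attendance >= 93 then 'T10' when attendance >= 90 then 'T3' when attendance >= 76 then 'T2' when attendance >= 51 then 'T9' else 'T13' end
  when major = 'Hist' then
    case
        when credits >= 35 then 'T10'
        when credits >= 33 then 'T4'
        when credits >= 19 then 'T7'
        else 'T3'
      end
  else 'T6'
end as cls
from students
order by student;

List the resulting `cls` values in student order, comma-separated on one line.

student=Eve: major='Math' → outer ELSE → T6
student=Farah: major='Chem' → outer ELSE → T6
student=Gus: major='Bio' → outer ELSE → T6
student=Hiro: major='Bio' → outer ELSE → T6
student=Lena: major='Econ' → inner[attendance >= 76] → T2
student=Rosa: major='Hist' → inner[credits >= 19] → T7
student=Sven: major='Hist' → inner[ELSE] → T3
student=Tara: major='Hist' → inner[credits >= 33] → T4
student=Wes: major='Econ' → inner[attendance >= 51] → T9
student=Xiu: major='Math' → outer ELSE → T6

T6, T6, T6, T6, T2, T7, T3, T4, T9, T6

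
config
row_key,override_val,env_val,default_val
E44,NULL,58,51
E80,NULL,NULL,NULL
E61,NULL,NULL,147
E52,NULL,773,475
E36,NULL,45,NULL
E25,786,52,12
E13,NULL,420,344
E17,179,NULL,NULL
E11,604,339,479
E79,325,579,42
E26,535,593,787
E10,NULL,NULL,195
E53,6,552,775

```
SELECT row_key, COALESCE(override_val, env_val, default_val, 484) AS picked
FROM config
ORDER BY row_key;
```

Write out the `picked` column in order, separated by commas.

195, 604, 420, 179, 786, 535, 45, 58, 773, 6, 147, 325, 484

row_key=E10: override_val=NULL, env_val=NULL, default_val=195 → 195
row_key=E11: override_val=604 → 604
row_key=E13: override_val=NULL, env_val=420 → 420
row_key=E17: override_val=179 → 179
row_key=E25: override_val=786 → 786
row_key=E26: override_val=535 → 535
row_key=E36: override_val=NULL, env_val=45 → 45
row_key=E44: override_val=NULL, env_val=58 → 58
row_key=E52: override_val=NULL, env_val=773 → 773
row_key=E53: override_val=6 → 6
row_key=E61: override_val=NULL, env_val=NULL, default_val=147 → 147
row_key=E79: override_val=325 → 325
row_key=E80: override_val=NULL, env_val=NULL, default_val=NULL, → literal 484 → 484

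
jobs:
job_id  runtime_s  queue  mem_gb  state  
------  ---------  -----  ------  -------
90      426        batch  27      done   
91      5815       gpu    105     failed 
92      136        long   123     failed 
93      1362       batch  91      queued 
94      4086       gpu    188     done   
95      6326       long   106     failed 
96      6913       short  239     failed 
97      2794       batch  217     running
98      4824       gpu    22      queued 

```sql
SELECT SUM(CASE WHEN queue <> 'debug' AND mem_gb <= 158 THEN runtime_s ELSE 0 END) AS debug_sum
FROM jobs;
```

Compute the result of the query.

18889

job_id=90: ✓ → 426
job_id=91: ✓ → 5815
job_id=92: ✓ → 136
job_id=93: ✓ → 1362
job_id=94: ✗
job_id=95: ✓ → 6326
job_id=96: ✗
job_id=97: ✗
job_id=98: ✓ → 4824
debug_sum = 426 + 5815 + 136 + 1362 + 6326 + 4824 = 18889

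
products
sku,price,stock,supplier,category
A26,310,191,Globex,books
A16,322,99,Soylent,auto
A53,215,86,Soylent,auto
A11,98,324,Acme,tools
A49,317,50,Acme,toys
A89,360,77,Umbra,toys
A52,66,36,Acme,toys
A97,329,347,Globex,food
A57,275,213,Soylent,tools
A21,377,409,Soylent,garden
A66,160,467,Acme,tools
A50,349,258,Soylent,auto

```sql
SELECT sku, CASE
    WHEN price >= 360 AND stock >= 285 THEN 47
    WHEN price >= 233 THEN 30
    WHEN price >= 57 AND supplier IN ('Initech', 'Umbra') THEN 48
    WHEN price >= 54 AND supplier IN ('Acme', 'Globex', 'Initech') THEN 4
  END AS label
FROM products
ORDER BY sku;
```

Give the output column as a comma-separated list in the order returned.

sku=A11: price >= 54 AND supplier IN ('Acme', 'Globex', 'Initech') → 4
sku=A16: price >= 233 → 30
sku=A21: price >= 360 AND stock >= 285 → 47
sku=A26: price >= 233 → 30
sku=A49: price >= 233 → 30
sku=A50: price >= 233 → 30
sku=A52: price >= 54 AND supplier IN ('Acme', 'Globex', 'Initech') → 4
sku=A53: (no match → NULL) → NULL
sku=A57: price >= 233 → 30
sku=A66: price >= 54 AND supplier IN ('Acme', 'Globex', 'Initech') → 4
sku=A89: price >= 233 → 30
sku=A97: price >= 233 → 30

4, 30, 47, 30, 30, 30, 4, NULL, 30, 4, 30, 30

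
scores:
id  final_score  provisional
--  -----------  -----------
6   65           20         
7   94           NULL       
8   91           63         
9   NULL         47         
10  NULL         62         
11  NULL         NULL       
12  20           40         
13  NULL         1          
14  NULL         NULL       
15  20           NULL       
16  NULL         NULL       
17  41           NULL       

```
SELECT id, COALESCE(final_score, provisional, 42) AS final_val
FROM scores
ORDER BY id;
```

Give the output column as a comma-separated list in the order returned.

65, 94, 91, 47, 62, 42, 20, 1, 42, 20, 42, 41

id=6: final_score=65 → 65
id=7: final_score=94 → 94
id=8: final_score=91 → 91
id=9: final_score=NULL, provisional=47 → 47
id=10: final_score=NULL, provisional=62 → 62
id=11: final_score=NULL, provisional=NULL, → literal 42 → 42
id=12: final_score=20 → 20
id=13: final_score=NULL, provisional=1 → 1
id=14: final_score=NULL, provisional=NULL, → literal 42 → 42
id=15: final_score=20 → 20
id=16: final_score=NULL, provisional=NULL, → literal 42 → 42
id=17: final_score=41 → 41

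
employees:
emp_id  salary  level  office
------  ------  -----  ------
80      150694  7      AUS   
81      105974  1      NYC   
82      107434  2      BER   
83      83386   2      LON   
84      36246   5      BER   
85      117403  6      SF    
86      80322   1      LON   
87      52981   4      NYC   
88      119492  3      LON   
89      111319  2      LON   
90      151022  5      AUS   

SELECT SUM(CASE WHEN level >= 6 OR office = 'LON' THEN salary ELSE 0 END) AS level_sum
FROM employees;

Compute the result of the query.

662616

emp_id=80: ✓ → 150694
emp_id=81: ✗
emp_id=82: ✗
emp_id=83: ✓ → 83386
emp_id=84: ✗
emp_id=85: ✓ → 117403
emp_id=86: ✓ → 80322
emp_id=87: ✗
emp_id=88: ✓ → 119492
emp_id=89: ✓ → 111319
emp_id=90: ✗
level_sum = 150694 + 83386 + 117403 + 80322 + 119492 + 111319 = 662616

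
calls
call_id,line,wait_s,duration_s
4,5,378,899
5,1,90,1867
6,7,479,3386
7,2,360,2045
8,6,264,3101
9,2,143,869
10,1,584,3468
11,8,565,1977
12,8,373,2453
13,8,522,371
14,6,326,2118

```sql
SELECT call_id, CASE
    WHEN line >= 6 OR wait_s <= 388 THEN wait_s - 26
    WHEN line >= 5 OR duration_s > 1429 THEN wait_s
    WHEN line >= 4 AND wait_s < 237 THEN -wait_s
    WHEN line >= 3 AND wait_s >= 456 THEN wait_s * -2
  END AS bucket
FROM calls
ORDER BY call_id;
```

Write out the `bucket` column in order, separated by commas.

call_id=4: line >= 6 OR wait_s <= 388 → 352
call_id=5: line >= 6 OR wait_s <= 388 → 64
call_id=6: line >= 6 OR wait_s <= 388 → 453
call_id=7: line >= 6 OR wait_s <= 388 → 334
call_id=8: line >= 6 OR wait_s <= 388 → 238
call_id=9: line >= 6 OR wait_s <= 388 → 117
call_id=10: line >= 5 OR duration_s > 1429 → 584
call_id=11: line >= 6 OR wait_s <= 388 → 539
call_id=12: line >= 6 OR wait_s <= 388 → 347
call_id=13: line >= 6 OR wait_s <= 388 → 496
call_id=14: line >= 6 OR wait_s <= 388 → 300

352, 64, 453, 334, 238, 117, 584, 539, 347, 496, 300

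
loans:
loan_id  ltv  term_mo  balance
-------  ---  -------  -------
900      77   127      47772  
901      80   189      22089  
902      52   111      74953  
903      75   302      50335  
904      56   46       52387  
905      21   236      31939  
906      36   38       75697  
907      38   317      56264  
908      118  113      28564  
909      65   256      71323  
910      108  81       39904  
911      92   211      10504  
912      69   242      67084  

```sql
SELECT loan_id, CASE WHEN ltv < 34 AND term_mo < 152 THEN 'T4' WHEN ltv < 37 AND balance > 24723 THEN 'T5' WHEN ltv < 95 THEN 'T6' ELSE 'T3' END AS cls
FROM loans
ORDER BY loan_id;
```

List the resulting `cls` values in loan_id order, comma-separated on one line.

T6, T6, T6, T6, T6, T5, T5, T6, T3, T6, T3, T6, T6

loan_id=900: ltv < 95 → T6
loan_id=901: ltv < 95 → T6
loan_id=902: ltv < 95 → T6
loan_id=903: ltv < 95 → T6
loan_id=904: ltv < 95 → T6
loan_id=905: ltv < 37 AND balance > 24723 → T5
loan_id=906: ltv < 37 AND balance > 24723 → T5
loan_id=907: ltv < 95 → T6
loan_id=908: ELSE → T3
loan_id=909: ltv < 95 → T6
loan_id=910: ELSE → T3
loan_id=911: ltv < 95 → T6
loan_id=912: ltv < 95 → T6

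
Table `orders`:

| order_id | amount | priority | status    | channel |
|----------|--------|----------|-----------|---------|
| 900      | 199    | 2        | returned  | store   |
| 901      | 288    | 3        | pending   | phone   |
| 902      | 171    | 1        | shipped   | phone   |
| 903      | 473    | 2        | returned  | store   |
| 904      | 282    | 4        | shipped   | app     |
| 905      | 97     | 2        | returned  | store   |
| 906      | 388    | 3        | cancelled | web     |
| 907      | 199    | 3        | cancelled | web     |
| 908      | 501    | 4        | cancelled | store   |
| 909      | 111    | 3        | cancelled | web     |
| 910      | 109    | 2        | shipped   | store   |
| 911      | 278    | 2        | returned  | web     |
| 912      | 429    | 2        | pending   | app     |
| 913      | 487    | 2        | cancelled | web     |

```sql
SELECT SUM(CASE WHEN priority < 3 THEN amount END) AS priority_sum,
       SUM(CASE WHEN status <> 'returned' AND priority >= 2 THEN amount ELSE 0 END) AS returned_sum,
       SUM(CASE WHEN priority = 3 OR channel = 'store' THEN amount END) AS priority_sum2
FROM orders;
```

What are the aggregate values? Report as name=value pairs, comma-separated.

[priority_sum: priority < 3]
order_id=900: ✓ → 199
order_id=901: ✗
order_id=902: ✓ → 171
order_id=903: ✓ → 473
order_id=904: ✗
order_id=905: ✓ → 97
order_id=906: ✗
order_id=907: ✗
order_id=908: ✗
order_id=909: ✗
order_id=910: ✓ → 109
order_id=911: ✓ → 278
order_id=912: ✓ → 429
order_id=913: ✓ → 487
priority_sum = 199 + 171 + 473 + 97 + 109 + 278 + 429 + 487 = 2243
—
[returned_sum: status <> 'returned' AND priority >= 2]
order_id=900: ✗
order_id=901: ✓ → 288
order_id=902: ✗
order_id=903: ✗
order_id=904: ✓ → 282
order_id=905: ✗
order_id=906: ✓ → 388
order_id=907: ✓ → 199
order_id=908: ✓ → 501
order_id=909: ✓ → 111
order_id=910: ✓ → 109
order_id=911: ✗
order_id=912: ✓ → 429
order_id=913: ✓ → 487
returned_sum = 288 + 282 + 388 + 199 + 501 + 111 + 109 + 429 + 487 = 2794
—
[priority_sum2: priority = 3 OR channel = 'store']
order_id=900: ✓ → 199
order_id=901: ✓ → 288
order_id=902: ✗
order_id=903: ✓ → 473
order_id=904: ✗
order_id=905: ✓ → 97
order_id=906: ✓ → 388
order_id=907: ✓ → 199
order_id=908: ✓ → 501
order_id=909: ✓ → 111
order_id=910: ✓ → 109
order_id=911: ✗
order_id=912: ✗
order_id=913: ✗
priority_sum2 = 199 + 288 + 473 + 97 + 388 + 199 + 501 + 111 + 109 = 2365

priority_sum=2243, returned_sum=2794, priority_sum2=2365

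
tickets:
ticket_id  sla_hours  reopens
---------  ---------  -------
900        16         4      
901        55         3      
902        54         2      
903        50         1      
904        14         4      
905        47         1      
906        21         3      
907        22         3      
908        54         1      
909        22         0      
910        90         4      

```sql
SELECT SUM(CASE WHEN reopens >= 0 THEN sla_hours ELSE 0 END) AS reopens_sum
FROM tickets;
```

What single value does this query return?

ticket_id=900: ✓ → 16
ticket_id=901: ✓ → 55
ticket_id=902: ✓ → 54
ticket_id=903: ✓ → 50
ticket_id=904: ✓ → 14
ticket_id=905: ✓ → 47
ticket_id=906: ✓ → 21
ticket_id=907: ✓ → 22
ticket_id=908: ✓ → 54
ticket_id=909: ✓ → 22
ticket_id=910: ✓ → 90
reopens_sum = 16 + 55 + 54 + 50 + 14 + 47 + 21 + 22 + 54 + 22 + 90 = 445

445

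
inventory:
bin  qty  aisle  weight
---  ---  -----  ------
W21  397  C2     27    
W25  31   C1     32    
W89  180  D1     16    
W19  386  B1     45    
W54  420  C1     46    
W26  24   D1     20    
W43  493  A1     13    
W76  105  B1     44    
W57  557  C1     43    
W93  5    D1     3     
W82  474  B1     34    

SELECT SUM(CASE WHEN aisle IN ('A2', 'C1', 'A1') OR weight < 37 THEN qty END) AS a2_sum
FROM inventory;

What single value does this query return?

bin=W21: ✓ → 397
bin=W25: ✓ → 31
bin=W89: ✓ → 180
bin=W19: ✗
bin=W54: ✓ → 420
bin=W26: ✓ → 24
bin=W43: ✓ → 493
bin=W76: ✗
bin=W57: ✓ → 557
bin=W93: ✓ → 5
bin=W82: ✓ → 474
a2_sum = 397 + 31 + 180 + 420 + 24 + 493 + 557 + 5 + 474 = 2581

2581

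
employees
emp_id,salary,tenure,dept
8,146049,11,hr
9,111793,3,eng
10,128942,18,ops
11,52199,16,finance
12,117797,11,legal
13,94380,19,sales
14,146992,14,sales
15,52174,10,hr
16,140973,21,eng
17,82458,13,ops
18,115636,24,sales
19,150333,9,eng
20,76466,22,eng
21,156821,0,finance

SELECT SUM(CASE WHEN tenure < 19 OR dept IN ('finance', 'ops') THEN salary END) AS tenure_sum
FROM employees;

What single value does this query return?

emp_id=8: ✓ → 146049
emp_id=9: ✓ → 111793
emp_id=10: ✓ → 128942
emp_id=11: ✓ → 52199
emp_id=12: ✓ → 117797
emp_id=13: ✗
emp_id=14: ✓ → 146992
emp_id=15: ✓ → 52174
emp_id=16: ✗
emp_id=17: ✓ → 82458
emp_id=18: ✗
emp_id=19: ✓ → 150333
emp_id=20: ✗
emp_id=21: ✓ → 156821
tenure_sum = 146049 + 111793 + 128942 + 52199 + 117797 + 146992 + 52174 + 82458 + 150333 + 156821 = 1145558

1145558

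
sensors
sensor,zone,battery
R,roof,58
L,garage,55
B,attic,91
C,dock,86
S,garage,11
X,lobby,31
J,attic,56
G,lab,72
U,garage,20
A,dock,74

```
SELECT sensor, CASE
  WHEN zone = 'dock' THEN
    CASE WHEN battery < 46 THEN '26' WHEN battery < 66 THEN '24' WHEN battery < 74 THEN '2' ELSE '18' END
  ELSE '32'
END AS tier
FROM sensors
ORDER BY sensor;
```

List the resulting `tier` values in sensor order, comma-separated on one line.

sensor=A: zone='dock' → inner[ELSE] → 18
sensor=B: zone='attic' → outer ELSE → 32
sensor=C: zone='dock' → inner[ELSE] → 18
sensor=G: zone='lab' → outer ELSE → 32
sensor=J: zone='attic' → outer ELSE → 32
sensor=L: zone='garage' → outer ELSE → 32
sensor=R: zone='roof' → outer ELSE → 32
sensor=S: zone='garage' → outer ELSE → 32
sensor=U: zone='garage' → outer ELSE → 32
sensor=X: zone='lobby' → outer ELSE → 32

18, 32, 18, 32, 32, 32, 32, 32, 32, 32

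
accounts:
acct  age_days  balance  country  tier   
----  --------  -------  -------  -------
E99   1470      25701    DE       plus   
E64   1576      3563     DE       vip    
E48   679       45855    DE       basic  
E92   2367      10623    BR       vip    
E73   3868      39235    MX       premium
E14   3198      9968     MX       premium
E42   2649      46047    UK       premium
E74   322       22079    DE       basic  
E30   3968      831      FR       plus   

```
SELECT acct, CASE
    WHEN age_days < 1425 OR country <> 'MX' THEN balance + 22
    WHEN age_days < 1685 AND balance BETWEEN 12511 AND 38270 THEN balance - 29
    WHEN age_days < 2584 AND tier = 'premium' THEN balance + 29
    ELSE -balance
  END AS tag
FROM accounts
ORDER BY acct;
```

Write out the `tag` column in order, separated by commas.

acct=E14: ELSE → -9968
acct=E30: age_days < 1425 OR country <> 'MX' → 853
acct=E42: age_days < 1425 OR country <> 'MX' → 46069
acct=E48: age_days < 1425 OR country <> 'MX' → 45877
acct=E64: age_days < 1425 OR country <> 'MX' → 3585
acct=E73: ELSE → -39235
acct=E74: age_days < 1425 OR country <> 'MX' → 22101
acct=E92: age_days < 1425 OR country <> 'MX' → 10645
acct=E99: age_days < 1425 OR country <> 'MX' → 25723

-9968, 853, 46069, 45877, 3585, -39235, 22101, 10645, 25723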